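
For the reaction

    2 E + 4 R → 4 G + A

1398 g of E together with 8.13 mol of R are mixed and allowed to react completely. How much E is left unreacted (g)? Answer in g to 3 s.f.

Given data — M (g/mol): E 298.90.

183 g

n(E) = 1398 / 298.90 = 4.677 mol
n(R) = 8.130 mol
n/ν for E = 4.677/2 = 2.339
n/ν for R = 8.130/4 = 2.033
Smallest n/ν is R → limiting reagent.
E consumed = (2/4) × 8.130 = 4.065 mol
E remaining = 4.677 − 4.065 = 0.6120 mol
mass = 0.6120 × 298.90 = 182.9 g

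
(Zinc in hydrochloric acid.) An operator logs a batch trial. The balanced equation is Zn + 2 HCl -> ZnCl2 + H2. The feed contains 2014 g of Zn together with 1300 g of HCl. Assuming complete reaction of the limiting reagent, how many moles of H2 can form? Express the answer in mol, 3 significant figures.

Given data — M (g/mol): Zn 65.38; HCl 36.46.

17.8 mol

n(Zn) = 2014 / 65.38 = 30.80 mol
n(HCl) = 1300 / 36.46 = 35.66 mol
n/ν for Zn = 30.80/1 = 30.80
n/ν for HCl = 35.66/2 = 17.83
Smallest n/ν is HCl → limiting reagent.
n(H2) = (1/2) × 35.66 = 17.83 mol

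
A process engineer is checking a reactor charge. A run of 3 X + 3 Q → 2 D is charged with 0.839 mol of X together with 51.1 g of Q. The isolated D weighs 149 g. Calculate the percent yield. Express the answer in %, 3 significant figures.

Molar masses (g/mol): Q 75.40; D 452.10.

n(X) = 0.8390 mol
n(Q) = 51.10 / 75.40 = 0.6777 mol
n/ν for X = 0.8390/3 = 0.2797
n/ν for Q = 0.6777/3 = 0.2259
Smallest n/ν is Q → limiting reagent.
theoretical n(D) = (2/3) × 0.6777 = 0.4518 mol → 204.3 g
% yield = 149 / 204.3 × 100 = 72.93 %

72.9 %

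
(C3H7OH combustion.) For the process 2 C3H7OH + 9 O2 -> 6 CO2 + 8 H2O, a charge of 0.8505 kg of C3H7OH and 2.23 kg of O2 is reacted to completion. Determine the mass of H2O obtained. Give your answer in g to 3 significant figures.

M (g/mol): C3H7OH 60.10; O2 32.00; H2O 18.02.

1020 g

n(C3H7OH) = 0.8505×1000 / 60.10 = 14.15 mol
n(O2) = 2.230×1000 / 32.00 = 69.69 mol
n/ν for C3H7OH = 14.15/2 = 7.075
n/ν for O2 = 69.69/9 = 7.743
Smallest n/ν is C3H7OH → limiting reagent.
n(H2O) = (8/2) × 14.15 = 56.60 mol
mass = 56.60 × 18.02 = 1020 g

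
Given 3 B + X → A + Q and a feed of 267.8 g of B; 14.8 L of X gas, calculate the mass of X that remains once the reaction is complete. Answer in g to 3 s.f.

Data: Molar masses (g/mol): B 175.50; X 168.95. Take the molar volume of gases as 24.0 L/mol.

18.3 g

n(B) = 267.8 / 175.50 = 1.526 mol
n(X) = 14.80 / 24.0 = 0.6167 mol
n/ν for B = 1.526/3 = 0.5087
n/ν for X = 0.6167/1 = 0.6167
Smallest n/ν is B → limiting reagent.
X consumed = (1/3) × 1.526 = 0.5087 mol
X remaining = 0.6167 − 0.5087 = 0.1080 mol
mass = 0.1080 × 168.95 = 18.25 g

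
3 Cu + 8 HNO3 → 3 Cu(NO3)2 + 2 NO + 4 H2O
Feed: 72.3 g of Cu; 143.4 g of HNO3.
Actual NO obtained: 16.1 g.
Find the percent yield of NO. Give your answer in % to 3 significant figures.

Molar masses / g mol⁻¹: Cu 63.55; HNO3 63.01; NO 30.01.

n(Cu) = 72.30 / 63.55 = 1.138 mol
n(HNO3) = 143.4 / 63.01 = 2.276 mol
n/ν → Cu: 0.3793, HNO3: 0.2845; HNO3 is limiting.
theoretical n(NO) = (2/8) × 2.276 = 0.5690 mol → 17.08 g
% yield = 16.1 / 17.08 × 100 = 94.26 %

94.3 %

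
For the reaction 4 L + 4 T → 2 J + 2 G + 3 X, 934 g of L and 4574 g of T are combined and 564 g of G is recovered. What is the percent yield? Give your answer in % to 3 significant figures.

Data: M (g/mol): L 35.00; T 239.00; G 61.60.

n(L) = 934.0 / 35.00 = 26.69 mol
n(T) = 4574 / 239.00 = 19.14 mol
n/ν for L = 26.69/4 = 6.673
n/ν for T = 19.14/4 = 4.785
Smallest n/ν is T → limiting reagent.
theoretical n(G) = (2/4) × 19.14 = 9.570 mol → 589.5 g
% yield = 564 / 589.5 × 100 = 95.67 %

95.7 %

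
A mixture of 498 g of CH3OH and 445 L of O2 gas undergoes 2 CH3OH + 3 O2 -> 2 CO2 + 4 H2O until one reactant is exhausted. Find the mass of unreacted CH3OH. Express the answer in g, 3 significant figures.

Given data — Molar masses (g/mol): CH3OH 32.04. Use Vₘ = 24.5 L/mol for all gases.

110 g

n(CH3OH) = 498.0 / 32.04 = 15.54 mol
n(O2) = 445.0 / 24.5 = 18.16 mol
n/ν for CH3OH = 15.54/2 = 7.770
n/ν for O2 = 18.16/3 = 6.053
Smallest n/ν is O2 → limiting reagent.
CH3OH consumed = (2/3) × 18.16 = 12.11 mol
CH3OH remaining = 15.54 − 12.11 = 3.430 mol
mass = 3.430 × 32.04 = 109.9 g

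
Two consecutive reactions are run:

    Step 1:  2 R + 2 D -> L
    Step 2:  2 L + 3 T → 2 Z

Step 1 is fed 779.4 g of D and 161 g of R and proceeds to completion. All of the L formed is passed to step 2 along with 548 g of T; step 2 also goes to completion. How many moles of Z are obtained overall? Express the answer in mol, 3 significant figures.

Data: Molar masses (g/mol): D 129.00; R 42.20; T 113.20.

1.91 mol

Step 1:
n(D) = 779.4 / 129.00 = 6.042 mol
n(R) = 161.0 / 42.20 = 3.815 mol
n/ν → D: 3.021, R: 1.908; R is limiting.
n(L) produced = (1/2) × 3.815 = 1.908 mol
Step 2:
n(L) available = 1.908 mol
n(T) = 548.0 / 113.20 = 4.841 mol
n/ν → L: 0.9540, T: 1.614; L is limiting.
n(Z) = (2/2) × 1.908 = 1.908 mol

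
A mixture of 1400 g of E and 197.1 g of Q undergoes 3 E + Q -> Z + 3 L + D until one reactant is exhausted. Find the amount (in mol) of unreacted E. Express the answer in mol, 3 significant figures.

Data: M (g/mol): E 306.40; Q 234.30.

2.05 mol

n(E) = 1400 / 306.40 = 4.569 mol
n(Q) = 197.1 / 234.30 = 0.8412 mol
n/ν for E = 4.569/3 = 1.523
n/ν for Q = 0.8412/1 = 0.8412
Smallest n/ν is Q → limiting reagent.
E consumed = (3/1) × 0.8412 = 2.524 mol
E remaining = 4.569 − 2.524 = 2.045 mol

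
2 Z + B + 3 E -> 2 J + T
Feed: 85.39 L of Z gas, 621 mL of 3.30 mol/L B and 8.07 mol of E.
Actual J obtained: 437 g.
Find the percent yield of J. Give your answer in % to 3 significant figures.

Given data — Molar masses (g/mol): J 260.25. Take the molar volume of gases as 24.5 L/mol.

48.2 %

n(Z) = 85.39 / 24.5 = 3.485 mol
n(B) = 3.30 × 621.0/1000 = 2.049 mol
n(E) = 8.070 mol
n/ν for Z = 3.485/2 = 1.743
n/ν for B = 2.049/1 = 2.049
n/ν for E = 8.070/3 = 2.690
Smallest n/ν is Z → limiting reagent.
theoretical n(J) = (2/2) × 3.485 = 3.485 mol → 907.0 g
% yield = 437 / 907.0 × 100 = 48.18 %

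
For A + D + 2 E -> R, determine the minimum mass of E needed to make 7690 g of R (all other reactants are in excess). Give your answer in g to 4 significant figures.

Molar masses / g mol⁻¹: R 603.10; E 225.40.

n(R) = 7690 / 603.10 = 12.75 mol
n(E) = (2/1) × 12.75 = 25.50 mol
mass = 25.50 × 225.40 = 5748 g

5748 g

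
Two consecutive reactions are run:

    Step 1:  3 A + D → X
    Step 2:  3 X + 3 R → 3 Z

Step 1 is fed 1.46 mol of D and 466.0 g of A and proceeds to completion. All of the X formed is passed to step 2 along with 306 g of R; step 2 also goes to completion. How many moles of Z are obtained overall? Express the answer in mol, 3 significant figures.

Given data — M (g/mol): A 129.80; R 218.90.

Step 1:
n(D) = 1.460 mol
n(A) = 466.0 / 129.80 = 3.590 mol
n/ν for D = 1.460/1 = 1.460
n/ν for A = 3.590/3 = 1.197
Smallest n/ν is A → limiting reagent.
n(X) produced = (1/3) × 3.590 = 1.197 mol
Step 2:
n(X) available = 1.197 mol
n(R) = 306.0 / 218.90 = 1.398 mol
n/ν for X = 1.197/3 = 0.3990
n/ν for R = 1.398/3 = 0.4660
Smallest n/ν is X → limiting reagent.
n(Z) = (3/3) × 1.197 = 1.197 mol

1.20 mol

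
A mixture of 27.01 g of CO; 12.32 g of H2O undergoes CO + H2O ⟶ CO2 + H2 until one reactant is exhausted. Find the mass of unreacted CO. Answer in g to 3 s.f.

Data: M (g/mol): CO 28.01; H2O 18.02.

7.86 g

n(CO) = 27.01 / 28.01 = 0.9643 mol
n(H2O) = 12.32 / 18.02 = 0.6837 mol
n/ν for CO = 0.9643/1 = 0.9643
n/ν for H2O = 0.6837/1 = 0.6837
Smallest n/ν is H2O → limiting reagent.
CO consumed = (1/1) × 0.6837 = 0.6837 mol
CO remaining = 0.9643 − 0.6837 = 0.2806 mol
mass = 0.2806 × 28.01 = 7.860 g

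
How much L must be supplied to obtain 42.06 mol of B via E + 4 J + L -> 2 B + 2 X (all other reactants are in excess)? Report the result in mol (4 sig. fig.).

21.03 mol

n(B) = 42.06 mol
n(L) = (1/2) × 42.06 = 21.03 mol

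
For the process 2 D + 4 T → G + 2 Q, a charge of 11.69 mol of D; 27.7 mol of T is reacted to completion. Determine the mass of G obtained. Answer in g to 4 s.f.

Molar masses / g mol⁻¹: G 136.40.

n(D) = 11.69 mol
n(T) = 27.70 mol
n/ν for D = 11.69/2 = 5.845
n/ν for T = 27.70/4 = 6.925
Smallest n/ν is D → limiting reagent.
n(G) = (1/2) × 11.69 = 5.845 mol
mass = 5.845 × 136.40 = 797.3 g

797.3 g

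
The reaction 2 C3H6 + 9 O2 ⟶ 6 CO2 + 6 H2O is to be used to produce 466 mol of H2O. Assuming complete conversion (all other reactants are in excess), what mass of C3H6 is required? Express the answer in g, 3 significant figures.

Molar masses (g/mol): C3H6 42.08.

6540 g

n(H2O) = 466.0 mol
n(C3H6) = (2/6) × 466.0 = 155.3 mol
mass = 155.3 × 42.08 = 6535 g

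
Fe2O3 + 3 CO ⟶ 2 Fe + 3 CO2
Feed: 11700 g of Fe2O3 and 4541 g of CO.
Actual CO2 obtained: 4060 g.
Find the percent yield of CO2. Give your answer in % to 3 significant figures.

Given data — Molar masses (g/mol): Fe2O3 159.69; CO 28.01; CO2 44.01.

n(Fe2O3) = 11700 / 159.69 = 73.27 mol
n(CO) = 4541 / 28.01 = 162.1 mol
n/ν → Fe2O3: 73.27, CO: 54.03; CO is limiting.
theoretical n(CO2) = (3/3) × 162.1 = 162.1 mol → 7134 g
% yield = 4060 / 7134 × 100 = 56.91 %

56.9 %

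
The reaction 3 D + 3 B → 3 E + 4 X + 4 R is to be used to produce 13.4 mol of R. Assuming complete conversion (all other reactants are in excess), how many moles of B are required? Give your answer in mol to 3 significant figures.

10.1 mol

n(R) = 13.40 mol
n(B) = (3/4) × 13.40 = 10.05 mol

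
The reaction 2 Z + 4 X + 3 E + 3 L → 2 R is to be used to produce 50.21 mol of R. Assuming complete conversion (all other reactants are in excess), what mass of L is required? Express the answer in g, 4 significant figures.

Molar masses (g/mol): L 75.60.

5694 g

n(R) = 50.21 mol
n(L) = (3/2) × 50.21 = 75.32 mol
mass = 75.32 × 75.60 = 5694 g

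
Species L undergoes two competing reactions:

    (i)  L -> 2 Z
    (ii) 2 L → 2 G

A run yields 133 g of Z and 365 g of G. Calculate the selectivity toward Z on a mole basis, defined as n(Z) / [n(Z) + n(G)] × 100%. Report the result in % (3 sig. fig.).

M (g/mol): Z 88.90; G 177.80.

n(Z) = 133 / 88.90 = 1.496 mol
n(G) = 365 / 177.80 = 2.053 mol
selectivity = 1.496/(1.496+2.053) × 100 = 42.15 %

42.2 %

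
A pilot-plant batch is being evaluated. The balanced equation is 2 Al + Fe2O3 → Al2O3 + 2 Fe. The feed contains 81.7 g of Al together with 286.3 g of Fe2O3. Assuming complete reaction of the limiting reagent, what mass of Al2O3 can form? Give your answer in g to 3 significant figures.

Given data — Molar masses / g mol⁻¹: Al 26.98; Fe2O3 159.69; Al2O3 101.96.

n(Al) = 81.70 / 26.98 = 3.028 mol
n(Fe2O3) = 286.3 / 159.69 = 1.793 mol
n/ν → Al: 1.514, Fe2O3: 1.793; Al is limiting.
n(Al2O3) = (1/2) × 3.028 = 1.514 mol
mass = 1.514 × 101.96 = 154.4 g

154 g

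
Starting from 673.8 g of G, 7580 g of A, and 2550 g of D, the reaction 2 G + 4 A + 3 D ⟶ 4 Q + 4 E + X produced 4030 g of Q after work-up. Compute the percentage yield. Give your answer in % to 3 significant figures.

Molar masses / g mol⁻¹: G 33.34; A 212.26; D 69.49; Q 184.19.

61.3 %

n(G) = 673.8 / 33.34 = 20.21 mol
n(A) = 7580 / 212.26 = 35.71 mol
n(D) = 2550 / 69.49 = 36.70 mol
n/ν for G = 20.21/2 = 10.11
n/ν for A = 35.71/4 = 8.928
n/ν for D = 36.70/3 = 12.23
Smallest n/ν is A → limiting reagent.
theoretical n(Q) = (4/4) × 35.71 = 35.71 mol → 6577 g
% yield = 4030 / 6577 × 100 = 61.27 %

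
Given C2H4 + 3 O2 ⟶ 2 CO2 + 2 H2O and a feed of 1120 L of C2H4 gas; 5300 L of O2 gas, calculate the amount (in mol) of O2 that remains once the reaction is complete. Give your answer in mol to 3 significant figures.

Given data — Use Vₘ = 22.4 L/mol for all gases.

n(C2H4) = 1120 / 22.4 = 50.00 mol
n(O2) = 5300 / 22.4 = 236.6 mol
n/ν for C2H4 = 50.00/1 = 50.00
n/ν for O2 = 236.6/3 = 78.87
Smallest n/ν is C2H4 → limiting reagent.
O2 consumed = (3/1) × 50.00 = 150.0 mol
O2 remaining = 236.6 − 150.0 = 86.60 mol

86.6 mol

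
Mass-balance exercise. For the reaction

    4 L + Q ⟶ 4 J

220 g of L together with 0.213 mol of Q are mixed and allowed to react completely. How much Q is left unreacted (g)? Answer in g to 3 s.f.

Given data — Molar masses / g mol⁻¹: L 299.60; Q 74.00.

2.18 g

n(L) = 220.0 / 299.60 = 0.7343 mol
n(Q) = 0.2130 mol
n/ν for L = 0.7343/4 = 0.1836
n/ν for Q = 0.2130/1 = 0.2130
Smallest n/ν is L → limiting reagent.
Q consumed = (1/4) × 0.7343 = 0.1836 mol
Q remaining = 0.2130 − 0.1836 = 0.02940 mol
mass = 0.02940 × 74.00 = 2.176 g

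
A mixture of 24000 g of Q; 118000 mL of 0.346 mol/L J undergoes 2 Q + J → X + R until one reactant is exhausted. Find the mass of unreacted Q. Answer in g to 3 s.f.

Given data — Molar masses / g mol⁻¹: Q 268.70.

2060 g

n(Q) = 24000 / 268.70 = 89.32 mol
n(J) = 0.346 × 118000/1000 = 40.83 mol
n/ν → Q: 44.66, J: 40.83; J is limiting.
Q consumed = (2/1) × 40.83 = 81.66 mol
Q remaining = 89.32 − 81.66 = 7.660 mol
mass = 7.660 × 268.70 = 2058 g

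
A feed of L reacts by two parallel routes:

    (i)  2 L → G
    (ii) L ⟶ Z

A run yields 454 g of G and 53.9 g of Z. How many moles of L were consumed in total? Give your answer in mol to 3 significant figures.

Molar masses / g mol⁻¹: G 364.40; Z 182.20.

2.79 mol

n(G) = 454 / 364.40 = 1.246 mol
n(Z) = 53.9 / 182.20 = 0.2958 mol
n(L) via (i) = (2/1)×1.246 = 2.492 mol
n(L) via (ii) = (1/1)×0.2958 = 0.2958 mol
total n(L) = 2.492 + 0.2958 = 2.788 mol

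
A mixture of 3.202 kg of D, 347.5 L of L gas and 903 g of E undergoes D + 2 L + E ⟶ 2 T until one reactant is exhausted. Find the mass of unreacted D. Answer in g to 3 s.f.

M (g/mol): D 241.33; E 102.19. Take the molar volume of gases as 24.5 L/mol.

n(D) = 3.202×1000 / 241.33 = 13.27 mol
n(L) = 347.5 / 24.5 = 14.18 mol
n(E) = 903.0 / 102.19 = 8.836 mol
n/ν for D = 13.27/1 = 13.27
n/ν for L = 14.18/2 = 7.090
n/ν for E = 8.836/1 = 8.836
Smallest n/ν is L → limiting reagent.
D consumed = (1/2) × 14.18 = 7.090 mol
D remaining = 13.27 − 7.090 = 6.180 mol
mass = 6.180 × 241.33 = 1491 g

1490 g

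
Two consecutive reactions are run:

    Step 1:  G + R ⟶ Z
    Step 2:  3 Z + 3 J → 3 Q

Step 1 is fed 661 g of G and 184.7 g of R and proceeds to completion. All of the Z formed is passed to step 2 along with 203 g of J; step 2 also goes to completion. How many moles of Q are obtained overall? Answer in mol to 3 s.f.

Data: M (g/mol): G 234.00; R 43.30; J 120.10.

Step 1:
n(G) = 661.0 / 234.00 = 2.825 mol
n(R) = 184.7 / 43.30 = 4.266 mol
n/ν for G = 2.825/1 = 2.825
n/ν for R = 4.266/1 = 4.266
Smallest n/ν is G → limiting reagent.
n(Z) produced = (1/1) × 2.825 = 2.825 mol
Step 2:
n(Z) available = 2.825 mol
n(J) = 203.0 / 120.10 = 1.690 mol
n/ν for Z = 2.825/3 = 0.9417
n/ν for J = 1.690/3 = 0.5633
Smallest n/ν is J → limiting reagent.
n(Q) = (3/3) × 1.690 = 1.690 mol

1.69 mol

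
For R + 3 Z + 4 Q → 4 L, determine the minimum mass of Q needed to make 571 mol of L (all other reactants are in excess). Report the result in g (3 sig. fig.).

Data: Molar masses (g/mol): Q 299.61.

171000 g

n(L) = 571.0 mol
n(Q) = (4/4) × 571.0 = 571.0 mol
mass = 571.0 × 299.61 = 171100 g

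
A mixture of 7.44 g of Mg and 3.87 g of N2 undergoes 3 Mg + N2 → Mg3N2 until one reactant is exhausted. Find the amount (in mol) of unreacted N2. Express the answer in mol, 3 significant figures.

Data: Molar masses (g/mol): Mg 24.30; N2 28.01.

0.0361 mol

n(Mg) = 7.440 / 24.30 = 0.3062 mol
n(N2) = 3.870 / 28.01 = 0.1382 mol
n/ν for Mg = 0.3062/3 = 0.1021
n/ν for N2 = 0.1382/1 = 0.1382
Smallest n/ν is Mg → limiting reagent.
N2 consumed = (1/3) × 0.3062 = 0.1021 mol
N2 remaining = 0.1382 − 0.1021 = 0.03610 mol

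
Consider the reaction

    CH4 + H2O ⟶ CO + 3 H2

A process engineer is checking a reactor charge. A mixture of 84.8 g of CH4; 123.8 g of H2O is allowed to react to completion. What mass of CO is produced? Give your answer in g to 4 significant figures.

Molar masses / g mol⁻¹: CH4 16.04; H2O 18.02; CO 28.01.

n(CH4) = 84.80 / 16.04 = 5.287 mol
n(H2O) = 123.8 / 18.02 = 6.870 mol
n/ν for CH4 = 5.287/1 = 5.287
n/ν for H2O = 6.870/1 = 6.870
Smallest n/ν is CH4 → limiting reagent.
n(CO) = (1/1) × 5.287 = 5.287 mol
mass = 5.287 × 28.01 = 148.1 g

148.1 g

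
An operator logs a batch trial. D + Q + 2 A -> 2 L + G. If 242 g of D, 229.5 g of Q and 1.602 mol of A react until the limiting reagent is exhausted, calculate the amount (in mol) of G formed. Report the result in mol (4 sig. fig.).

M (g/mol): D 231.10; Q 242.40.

n(D) = 242.0 / 231.10 = 1.047 mol
n(Q) = 229.5 / 242.40 = 0.9468 mol
n(A) = 1.602 mol
n/ν for D = 1.047/1 = 1.047
n/ν for Q = 0.9468/1 = 0.9468
n/ν for A = 1.602/2 = 0.8010
Smallest n/ν is A → limiting reagent.
n(G) = (1/2) × 1.602 = 0.8010 mol

0.8010 mol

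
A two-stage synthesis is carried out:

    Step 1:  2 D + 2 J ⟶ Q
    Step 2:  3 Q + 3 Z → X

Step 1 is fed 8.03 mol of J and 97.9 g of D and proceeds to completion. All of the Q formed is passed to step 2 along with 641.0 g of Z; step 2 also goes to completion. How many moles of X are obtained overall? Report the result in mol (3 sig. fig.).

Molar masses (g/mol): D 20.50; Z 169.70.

0.796 mol

Step 1:
n(J) = 8.030 mol
n(D) = 97.90 / 20.50 = 4.776 mol
n/ν → J: 4.015, D: 2.388; D is limiting.
n(Q) produced = (1/2) × 4.776 = 2.388 mol
Step 2:
n(Q) available = 2.388 mol
n(Z) = 641.0 / 169.70 = 3.777 mol
n/ν → Q: 0.7960, Z: 1.259; Q is limiting.
n(X) = (1/3) × 2.388 = 0.7960 mol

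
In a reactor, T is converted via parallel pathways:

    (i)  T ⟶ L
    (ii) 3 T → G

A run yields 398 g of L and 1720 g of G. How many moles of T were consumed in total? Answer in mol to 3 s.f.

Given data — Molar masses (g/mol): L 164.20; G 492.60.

n(L) = 398 / 164.20 = 2.424 mol
n(G) = 1720 / 492.60 = 3.492 mol
n(T) via (i) = (1/1)×2.424 = 2.424 mol
n(T) via (ii) = (3/1)×3.492 = 10.48 mol
total n(T) = 2.424 + 10.48 = 12.90 mol

12.9 mol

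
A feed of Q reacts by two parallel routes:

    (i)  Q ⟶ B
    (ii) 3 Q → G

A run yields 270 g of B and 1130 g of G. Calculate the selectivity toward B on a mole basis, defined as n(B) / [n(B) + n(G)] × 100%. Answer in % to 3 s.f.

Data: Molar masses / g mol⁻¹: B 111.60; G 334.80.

n(B) = 270 / 111.60 = 2.419 mol
n(G) = 1130 / 334.80 = 3.375 mol
selectivity = 2.419/(2.419+3.375) × 100 = 41.75 %

41.8 %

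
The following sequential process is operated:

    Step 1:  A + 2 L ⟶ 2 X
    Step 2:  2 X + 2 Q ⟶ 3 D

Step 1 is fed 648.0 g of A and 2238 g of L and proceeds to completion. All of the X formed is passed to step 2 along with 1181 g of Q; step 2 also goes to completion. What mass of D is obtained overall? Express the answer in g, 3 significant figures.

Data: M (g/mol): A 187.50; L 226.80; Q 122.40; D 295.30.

Step 1:
n(A) = 648.0 / 187.50 = 3.456 mol
n(L) = 2238 / 226.80 = 9.868 mol
n/ν for A = 3.456/1 = 3.456
n/ν for L = 9.868/2 = 4.934
Smallest n/ν is A → limiting reagent.
n(X) produced = (2/1) × 3.456 = 6.912 mol
Step 2:
n(X) available = 6.912 mol
n(Q) = 1181 / 122.40 = 9.649 mol
n/ν for X = 6.912/2 = 3.456
n/ν for Q = 9.649/2 = 4.825
Smallest n/ν is X → limiting reagent.
n(D) = (3/2) × 6.912 = 10.37 mol
mass = 10.37 × 295.30 = 3062 g

3060 g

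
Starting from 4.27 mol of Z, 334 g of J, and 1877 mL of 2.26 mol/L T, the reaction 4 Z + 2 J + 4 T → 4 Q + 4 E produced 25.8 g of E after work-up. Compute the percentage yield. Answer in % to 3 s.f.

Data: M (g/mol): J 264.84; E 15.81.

n(Z) = 4.270 mol
n(J) = 334.0 / 264.84 = 1.261 mol
n(T) = 2.26 × 1877/1000 = 4.242 mol
n/ν → Z: 1.068, J: 0.6305, T: 1.061; J is limiting.
theoretical n(E) = (4/2) × 1.261 = 2.522 mol → 39.87 g
% yield = 25.8 / 39.87 × 100 = 64.71 %

64.7 %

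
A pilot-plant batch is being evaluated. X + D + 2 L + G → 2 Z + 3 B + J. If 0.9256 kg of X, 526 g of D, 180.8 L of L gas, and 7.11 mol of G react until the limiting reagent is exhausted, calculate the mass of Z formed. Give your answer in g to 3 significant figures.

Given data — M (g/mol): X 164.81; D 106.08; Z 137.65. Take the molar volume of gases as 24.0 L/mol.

1040 g

n(X) = 0.9256×1000 / 164.81 = 5.616 mol
n(D) = 526.0 / 106.08 = 4.959 mol
n(L) = 180.8 / 24.0 = 7.533 mol
n(G) = 7.110 mol
n/ν for X = 5.616/1 = 5.616
n/ν for D = 4.959/1 = 4.959
n/ν for L = 7.533/2 = 3.767
n/ν for G = 7.110/1 = 7.110
Smallest n/ν is L → limiting reagent.
n(Z) = (2/2) × 7.533 = 7.533 mol
mass = 7.533 × 137.65 = 1037 g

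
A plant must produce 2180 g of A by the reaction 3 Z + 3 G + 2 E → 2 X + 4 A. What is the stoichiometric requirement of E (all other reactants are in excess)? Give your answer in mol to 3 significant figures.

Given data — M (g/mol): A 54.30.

n(A) = 2180 / 54.30 = 40.15 mol
n(E) = (2/4) × 40.15 = 20.08 mol

20.1 mol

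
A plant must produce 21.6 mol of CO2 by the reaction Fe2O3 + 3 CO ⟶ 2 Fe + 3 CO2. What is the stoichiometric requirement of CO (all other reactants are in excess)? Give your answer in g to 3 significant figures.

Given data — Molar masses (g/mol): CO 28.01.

605 g

n(CO2) = 21.60 mol
n(CO) = (3/3) × 21.60 = 21.60 mol
mass = 21.60 × 28.01 = 605.0 g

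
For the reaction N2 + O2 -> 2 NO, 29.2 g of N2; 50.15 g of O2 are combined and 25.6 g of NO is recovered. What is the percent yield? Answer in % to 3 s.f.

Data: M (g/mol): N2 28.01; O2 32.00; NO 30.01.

40.9 %

n(N2) = 29.20 / 28.01 = 1.042 mol
n(O2) = 50.15 / 32.00 = 1.567 mol
n/ν for N2 = 1.042/1 = 1.042
n/ν for O2 = 1.567/1 = 1.567
Smallest n/ν is N2 → limiting reagent.
theoretical n(NO) = (2/1) × 1.042 = 2.084 mol → 62.54 g
% yield = 25.6 / 62.54 × 100 = 40.93 %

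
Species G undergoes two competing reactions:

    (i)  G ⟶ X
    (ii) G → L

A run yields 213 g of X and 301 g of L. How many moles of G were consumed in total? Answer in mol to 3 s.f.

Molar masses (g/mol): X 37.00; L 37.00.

n(X) = 213 / 37.00 = 5.757 mol
n(L) = 301 / 37.00 = 8.135 mol
n(G) via (i) = (1/1)×5.757 = 5.757 mol
n(G) via (ii) = (1/1)×8.135 = 8.135 mol
total n(G) = 5.757 + 8.135 = 13.89 mol

13.9 mol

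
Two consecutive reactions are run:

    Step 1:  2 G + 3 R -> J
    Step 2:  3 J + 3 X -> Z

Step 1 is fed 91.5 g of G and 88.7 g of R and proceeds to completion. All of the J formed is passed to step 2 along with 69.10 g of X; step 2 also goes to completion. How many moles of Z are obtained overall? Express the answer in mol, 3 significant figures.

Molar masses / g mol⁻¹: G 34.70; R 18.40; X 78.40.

Step 1:
n(G) = 91.50 / 34.70 = 2.637 mol
n(R) = 88.70 / 18.40 = 4.821 mol
n/ν → G: 1.319, R: 1.607; G is limiting.
n(J) produced = (1/2) × 2.637 = 1.319 mol
Step 2:
n(J) available = 1.319 mol
n(X) = 69.10 / 78.40 = 0.8814 mol
n/ν → J: 0.4397, X: 0.2938; X is limiting.
n(Z) = (1/3) × 0.8814 = 0.2938 mol

0.294 mol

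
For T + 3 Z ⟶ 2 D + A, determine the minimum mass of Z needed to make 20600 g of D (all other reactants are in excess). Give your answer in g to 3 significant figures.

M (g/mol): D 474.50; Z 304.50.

n(D) = 20600 / 474.50 = 43.41 mol
n(Z) = (3/2) × 43.41 = 65.12 mol
mass = 65.12 × 304.50 = 19830 g

19800 g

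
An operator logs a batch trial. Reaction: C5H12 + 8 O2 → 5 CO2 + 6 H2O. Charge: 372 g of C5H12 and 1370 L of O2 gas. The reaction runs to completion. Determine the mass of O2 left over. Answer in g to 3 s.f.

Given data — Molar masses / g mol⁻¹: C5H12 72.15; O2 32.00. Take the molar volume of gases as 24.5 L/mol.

n(C5H12) = 372.0 / 72.15 = 5.156 mol
n(O2) = 1370 / 24.5 = 55.92 mol
n/ν for C5H12 = 5.156/1 = 5.156
n/ν for O2 = 55.92/8 = 6.990
Smallest n/ν is C5H12 → limiting reagent.
O2 consumed = (8/1) × 5.156 = 41.25 mol
O2 remaining = 55.92 − 41.25 = 14.67 mol
mass = 14.67 × 32.00 = 469.4 g

469 g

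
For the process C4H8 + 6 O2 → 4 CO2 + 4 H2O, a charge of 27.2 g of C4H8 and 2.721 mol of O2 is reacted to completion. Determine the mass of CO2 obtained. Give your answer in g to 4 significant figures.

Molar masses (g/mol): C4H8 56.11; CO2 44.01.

79.83 g

n(C4H8) = 27.20 / 56.11 = 0.4848 mol
n(O2) = 2.721 mol
n/ν for C4H8 = 0.4848/1 = 0.4848
n/ν for O2 = 2.721/6 = 0.4535
Smallest n/ν is O2 → limiting reagent.
n(CO2) = (4/6) × 2.721 = 1.814 mol
mass = 1.814 × 44.01 = 79.83 g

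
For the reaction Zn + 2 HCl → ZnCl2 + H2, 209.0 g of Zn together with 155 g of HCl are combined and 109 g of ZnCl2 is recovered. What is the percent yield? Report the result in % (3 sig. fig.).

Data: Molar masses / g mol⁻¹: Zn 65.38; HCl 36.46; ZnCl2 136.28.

37.6 %

n(Zn) = 209.0 / 65.38 = 3.197 mol
n(HCl) = 155.0 / 36.46 = 4.251 mol
n/ν for Zn = 3.197/1 = 3.197
n/ν for HCl = 4.251/2 = 2.126
Smallest n/ν is HCl → limiting reagent.
theoretical n(ZnCl2) = (1/2) × 4.251 = 2.126 mol → 289.7 g
% yield = 109 / 289.7 × 100 = 37.63 %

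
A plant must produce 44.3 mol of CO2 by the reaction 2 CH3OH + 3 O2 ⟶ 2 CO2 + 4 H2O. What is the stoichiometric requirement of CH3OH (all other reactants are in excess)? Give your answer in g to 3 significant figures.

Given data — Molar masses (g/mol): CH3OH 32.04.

n(CO2) = 44.30 mol
n(CH3OH) = (2/2) × 44.30 = 44.30 mol
mass = 44.30 × 32.04 = 1419 g

1420 g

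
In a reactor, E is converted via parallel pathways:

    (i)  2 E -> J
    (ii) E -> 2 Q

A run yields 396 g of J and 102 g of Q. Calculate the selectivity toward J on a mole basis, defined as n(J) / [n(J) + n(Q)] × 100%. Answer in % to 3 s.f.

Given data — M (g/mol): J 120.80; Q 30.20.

n(J) = 396 / 120.80 = 3.278 mol
n(Q) = 102 / 30.20 = 3.377 mol
selectivity = 3.278/(3.278+3.377) × 100 = 49.26 %

49.3 %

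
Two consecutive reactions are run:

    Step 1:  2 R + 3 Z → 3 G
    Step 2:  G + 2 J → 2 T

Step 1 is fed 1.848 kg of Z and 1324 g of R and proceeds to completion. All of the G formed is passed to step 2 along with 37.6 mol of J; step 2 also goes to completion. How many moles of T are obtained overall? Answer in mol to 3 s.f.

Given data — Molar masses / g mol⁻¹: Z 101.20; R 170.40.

23.3 mol

Step 1:
n(Z) = 1.848×1000 / 101.20 = 18.26 mol
n(R) = 1324 / 170.40 = 7.770 mol
n/ν for Z = 18.26/3 = 6.087
n/ν for R = 7.770/2 = 3.885
Smallest n/ν is R → limiting reagent.
n(G) produced = (3/2) × 7.770 = 11.66 mol
Step 2:
n(G) available = 11.66 mol
n(J) = 37.60 mol
n/ν for G = 11.66/1 = 11.66
n/ν for J = 37.60/2 = 18.80
Smallest n/ν is G → limiting reagent.
n(T) = (2/1) × 11.66 = 23.32 mol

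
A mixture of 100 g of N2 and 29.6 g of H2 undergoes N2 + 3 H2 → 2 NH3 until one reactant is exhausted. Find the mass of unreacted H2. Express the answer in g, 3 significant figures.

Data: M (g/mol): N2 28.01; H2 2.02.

7.96 g

n(N2) = 100.0 / 28.01 = 3.570 mol
n(H2) = 29.60 / 2.02 = 14.65 mol
n/ν for N2 = 3.570/1 = 3.570
n/ν for H2 = 14.65/3 = 4.883
Smallest n/ν is N2 → limiting reagent.
H2 consumed = (3/1) × 3.570 = 10.71 mol
H2 remaining = 14.65 − 10.71 = 3.940 mol
mass = 3.940 × 2.02 = 7.959 g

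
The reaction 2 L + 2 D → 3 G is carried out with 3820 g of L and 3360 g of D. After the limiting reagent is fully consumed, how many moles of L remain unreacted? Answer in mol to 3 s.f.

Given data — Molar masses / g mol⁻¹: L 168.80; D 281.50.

10.7 mol

n(L) = 3820 / 168.80 = 22.63 mol
n(D) = 3360 / 281.50 = 11.94 mol
n/ν for L = 22.63/2 = 11.32
n/ν for D = 11.94/2 = 5.970
Smallest n/ν is D → limiting reagent.
L consumed = (2/2) × 11.94 = 11.94 mol
L remaining = 22.63 − 11.94 = 10.69 mol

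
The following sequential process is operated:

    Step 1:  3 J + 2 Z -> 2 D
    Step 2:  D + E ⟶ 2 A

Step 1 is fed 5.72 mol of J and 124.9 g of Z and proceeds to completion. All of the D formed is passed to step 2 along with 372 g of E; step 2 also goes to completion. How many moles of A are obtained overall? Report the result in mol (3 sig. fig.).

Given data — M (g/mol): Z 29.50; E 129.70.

5.74 mol

Step 1:
n(J) = 5.720 mol
n(Z) = 124.9 / 29.50 = 4.234 mol
n/ν for J = 5.720/3 = 1.907
n/ν for Z = 4.234/2 = 2.117
Smallest n/ν is J → limiting reagent.
n(D) produced = (2/3) × 5.720 = 3.813 mol
Step 2:
n(D) available = 3.813 mol
n(E) = 372.0 / 129.70 = 2.868 mol
n/ν for D = 3.813/1 = 3.813
n/ν for E = 2.868/1 = 2.868
Smallest n/ν is E → limiting reagent.
n(A) = (2/1) × 2.868 = 5.736 mol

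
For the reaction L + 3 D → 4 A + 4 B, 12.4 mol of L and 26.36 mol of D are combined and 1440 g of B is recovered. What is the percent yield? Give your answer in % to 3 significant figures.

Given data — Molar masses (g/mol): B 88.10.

n(L) = 12.40 mol
n(D) = 26.36 mol
n/ν for L = 12.40/1 = 12.40
n/ν for D = 26.36/3 = 8.787
Smallest n/ν is D → limiting reagent.
theoretical n(B) = (4/3) × 26.36 = 35.15 mol → 3097 g
% yield = 1440 / 3097 × 100 = 46.50 %

46.5 %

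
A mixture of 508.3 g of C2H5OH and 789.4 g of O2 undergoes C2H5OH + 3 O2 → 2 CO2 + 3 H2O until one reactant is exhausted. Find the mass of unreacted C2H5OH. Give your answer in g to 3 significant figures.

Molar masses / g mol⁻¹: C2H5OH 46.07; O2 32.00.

129 g

n(C2H5OH) = 508.3 / 46.07 = 11.03 mol
n(O2) = 789.4 / 32.00 = 24.67 mol
n/ν for C2H5OH = 11.03/1 = 11.03
n/ν for O2 = 24.67/3 = 8.223
Smallest n/ν is O2 → limiting reagent.
C2H5OH consumed = (1/3) × 24.67 = 8.223 mol
C2H5OH remaining = 11.03 − 8.223 = 2.807 mol
mass = 2.807 × 46.07 = 129.3 g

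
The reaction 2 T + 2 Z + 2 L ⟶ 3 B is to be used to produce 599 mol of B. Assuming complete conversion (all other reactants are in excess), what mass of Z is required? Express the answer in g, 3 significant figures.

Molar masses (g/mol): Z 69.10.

27600 g

n(B) = 599.0 mol
n(Z) = (2/3) × 599.0 = 399.3 mol
mass = 399.3 × 69.10 = 27590 g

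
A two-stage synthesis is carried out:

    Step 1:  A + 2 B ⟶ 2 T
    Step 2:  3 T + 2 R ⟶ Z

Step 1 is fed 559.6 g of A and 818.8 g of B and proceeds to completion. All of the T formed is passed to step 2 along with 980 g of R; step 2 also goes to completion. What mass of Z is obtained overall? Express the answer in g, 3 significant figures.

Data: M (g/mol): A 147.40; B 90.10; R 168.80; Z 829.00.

Step 1:
n(A) = 559.6 / 147.40 = 3.796 mol
n(B) = 818.8 / 90.10 = 9.088 mol
n/ν for A = 3.796/1 = 3.796
n/ν for B = 9.088/2 = 4.544
Smallest n/ν is A → limiting reagent.
n(T) produced = (2/1) × 3.796 = 7.592 mol
Step 2:
n(T) available = 7.592 mol
n(R) = 980.0 / 168.80 = 5.806 mol
n/ν for T = 7.592/3 = 2.531
n/ν for R = 5.806/2 = 2.903
Smallest n/ν is T → limiting reagent.
n(Z) = (1/3) × 7.592 = 2.531 mol
mass = 2.531 × 829.00 = 2098 g

2100 g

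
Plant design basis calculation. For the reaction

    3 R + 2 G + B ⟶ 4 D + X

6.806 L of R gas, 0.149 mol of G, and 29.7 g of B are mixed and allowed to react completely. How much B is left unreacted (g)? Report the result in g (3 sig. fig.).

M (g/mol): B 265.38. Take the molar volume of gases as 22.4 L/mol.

n(R) = 6.806 / 22.4 = 0.3038 mol
n(G) = 0.1490 mol
n(B) = 29.70 / 265.38 = 0.1119 mol
n/ν → R: 0.1013, G: 0.07450, B: 0.1119; G is limiting.
B consumed = (1/2) × 0.1490 = 0.07450 mol
B remaining = 0.1119 − 0.07450 = 0.03740 mol
mass = 0.03740 × 265.38 = 9.925 g

9.93 g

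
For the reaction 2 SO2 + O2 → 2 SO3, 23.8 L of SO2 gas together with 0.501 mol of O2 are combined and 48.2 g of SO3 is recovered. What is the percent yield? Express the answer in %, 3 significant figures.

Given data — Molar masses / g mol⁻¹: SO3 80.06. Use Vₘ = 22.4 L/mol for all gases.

n(SO2) = 23.80 / 22.4 = 1.063 mol
n(O2) = 0.5010 mol
n/ν → SO2: 0.5315, O2: 0.5010; O2 is limiting.
theoretical n(SO3) = (2/1) × 0.5010 = 1.002 mol → 80.22 g
% yield = 48.2 / 80.22 × 100 = 60.08 %

60.1 %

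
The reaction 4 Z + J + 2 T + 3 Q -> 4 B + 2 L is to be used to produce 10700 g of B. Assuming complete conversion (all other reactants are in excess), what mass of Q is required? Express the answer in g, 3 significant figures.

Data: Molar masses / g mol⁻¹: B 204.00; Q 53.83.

n(B) = 10700 / 204.00 = 52.45 mol
n(Q) = (3/4) × 52.45 = 39.34 mol
mass = 39.34 × 53.83 = 2118 g

2120 g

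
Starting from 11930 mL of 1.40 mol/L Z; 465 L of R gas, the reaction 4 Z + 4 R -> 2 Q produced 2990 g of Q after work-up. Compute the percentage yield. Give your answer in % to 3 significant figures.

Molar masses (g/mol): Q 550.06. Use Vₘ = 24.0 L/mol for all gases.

n(Z) = 1.40 × 11930/1000 = 16.70 mol
n(R) = 465.0 / 24.0 = 19.38 mol
n/ν for Z = 16.70/4 = 4.175
n/ν for R = 19.38/4 = 4.845
Smallest n/ν is Z → limiting reagent.
theoretical n(Q) = (2/4) × 16.70 = 8.350 mol → 4593 g
% yield = 2990 / 4593 × 100 = 65.10 %

65.1 %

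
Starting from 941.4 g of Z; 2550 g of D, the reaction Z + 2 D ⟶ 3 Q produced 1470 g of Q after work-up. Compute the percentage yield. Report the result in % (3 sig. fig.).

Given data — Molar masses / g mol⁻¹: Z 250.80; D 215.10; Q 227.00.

57.5 %

n(Z) = 941.4 / 250.80 = 3.754 mol
n(D) = 2550 / 215.10 = 11.85 mol
n/ν → Z: 3.754, D: 5.925; Z is limiting.
theoretical n(Q) = (3/1) × 3.754 = 11.26 mol → 2556 g
% yield = 1470 / 2556 × 100 = 57.51 %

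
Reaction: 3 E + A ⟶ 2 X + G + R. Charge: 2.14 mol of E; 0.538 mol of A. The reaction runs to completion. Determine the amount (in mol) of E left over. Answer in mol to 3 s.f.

n(E) = 2.140 mol
n(A) = 0.5380 mol
n/ν for E = 2.140/3 = 0.7133
n/ν for A = 0.5380/1 = 0.5380
Smallest n/ν is A → limiting reagent.
E consumed = (3/1) × 0.5380 = 1.614 mol
E remaining = 2.140 − 1.614 = 0.5260 mol

0.526 mol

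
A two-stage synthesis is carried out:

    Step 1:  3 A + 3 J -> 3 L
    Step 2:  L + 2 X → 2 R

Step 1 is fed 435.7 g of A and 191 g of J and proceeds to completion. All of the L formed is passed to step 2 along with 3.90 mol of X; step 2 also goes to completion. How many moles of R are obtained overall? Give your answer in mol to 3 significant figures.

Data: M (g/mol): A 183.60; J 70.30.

Step 1:
n(A) = 435.7 / 183.60 = 2.373 mol
n(J) = 191.0 / 70.30 = 2.717 mol
n/ν for A = 2.373/3 = 0.7910
n/ν for J = 2.717/3 = 0.9057
Smallest n/ν is A → limiting reagent.
n(L) produced = (3/3) × 2.373 = 2.373 mol
Step 2:
n(L) available = 2.373 mol
n(X) = 3.900 mol
n/ν for L = 2.373/1 = 2.373
n/ν for X = 3.900/2 = 1.950
Smallest n/ν is X → limiting reagent.
n(R) = (2/2) × 3.900 = 3.900 mol

3.90 mol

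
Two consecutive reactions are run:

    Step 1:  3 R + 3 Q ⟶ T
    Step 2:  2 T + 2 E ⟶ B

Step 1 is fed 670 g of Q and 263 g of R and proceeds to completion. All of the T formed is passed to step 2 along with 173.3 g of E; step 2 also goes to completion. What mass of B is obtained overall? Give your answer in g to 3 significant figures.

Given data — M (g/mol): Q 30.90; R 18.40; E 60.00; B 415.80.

600 g

Step 1:
n(Q) = 670.0 / 30.90 = 21.68 mol
n(R) = 263.0 / 18.40 = 14.29 mol
n/ν → Q: 7.227, R: 4.763; R is limiting.
n(T) produced = (1/3) × 14.29 = 4.763 mol
Step 2:
n(T) available = 4.763 mol
n(E) = 173.3 / 60.00 = 2.888 mol
n/ν → T: 2.382, E: 1.444; E is limiting.
n(B) = (1/2) × 2.888 = 1.444 mol
mass = 1.444 × 415.80 = 600.4 g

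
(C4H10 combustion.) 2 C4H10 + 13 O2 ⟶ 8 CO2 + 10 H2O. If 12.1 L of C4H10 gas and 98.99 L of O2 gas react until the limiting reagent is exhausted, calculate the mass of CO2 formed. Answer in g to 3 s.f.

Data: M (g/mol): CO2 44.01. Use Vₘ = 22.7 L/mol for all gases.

n(C4H10) = 12.10 / 22.7 = 0.5330 mol
n(O2) = 98.99 / 22.7 = 4.361 mol
n/ν for C4H10 = 0.5330/2 = 0.2665
n/ν for O2 = 4.361/13 = 0.3355
Smallest n/ν is C4H10 → limiting reagent.
n(CO2) = (8/2) × 0.5330 = 2.132 mol
mass = 2.132 × 44.01 = 93.83 g

93.8 g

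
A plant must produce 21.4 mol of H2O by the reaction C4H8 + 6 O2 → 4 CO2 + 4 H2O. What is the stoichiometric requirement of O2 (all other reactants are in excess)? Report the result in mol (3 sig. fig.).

n(H2O) = 21.40 mol
n(O2) = (6/4) × 21.40 = 32.10 mol

32.1 mol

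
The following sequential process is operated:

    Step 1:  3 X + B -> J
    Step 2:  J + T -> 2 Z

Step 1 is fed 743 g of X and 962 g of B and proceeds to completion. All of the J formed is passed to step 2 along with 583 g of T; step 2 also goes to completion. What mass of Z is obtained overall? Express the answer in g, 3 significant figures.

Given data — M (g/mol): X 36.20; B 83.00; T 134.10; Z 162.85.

Step 1:
n(X) = 743.0 / 36.20 = 20.52 mol
n(B) = 962.0 / 83.00 = 11.59 mol
n/ν for X = 20.52/3 = 6.840
n/ν for B = 11.59/1 = 11.59
Smallest n/ν is X → limiting reagent.
n(J) produced = (1/3) × 20.52 = 6.840 mol
Step 2:
n(J) available = 6.840 mol
n(T) = 583.0 / 134.10 = 4.348 mol
n/ν for J = 6.840/1 = 6.840
n/ν for T = 4.348/1 = 4.348
Smallest n/ν is T → limiting reagent.
n(Z) = (2/1) × 4.348 = 8.696 mol
mass = 8.696 × 162.85 = 1416 g

1420 g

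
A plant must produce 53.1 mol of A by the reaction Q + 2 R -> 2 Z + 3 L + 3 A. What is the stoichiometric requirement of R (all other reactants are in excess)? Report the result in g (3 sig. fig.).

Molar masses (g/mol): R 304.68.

n(A) = 53.10 mol
n(R) = (2/3) × 53.10 = 35.40 mol
mass = 35.40 × 304.68 = 10790 g

10800 g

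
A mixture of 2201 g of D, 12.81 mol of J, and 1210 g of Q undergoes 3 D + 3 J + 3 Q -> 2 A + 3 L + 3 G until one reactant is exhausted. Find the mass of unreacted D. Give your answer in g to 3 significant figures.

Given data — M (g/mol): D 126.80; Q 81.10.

577 g

n(D) = 2201 / 126.80 = 17.36 mol
n(J) = 12.81 mol
n(Q) = 1210 / 81.10 = 14.92 mol
n/ν for D = 17.36/3 = 5.787
n/ν for J = 12.81/3 = 4.270
n/ν for Q = 14.92/3 = 4.973
Smallest n/ν is J → limiting reagent.
D consumed = (3/3) × 12.81 = 12.81 mol
D remaining = 17.36 − 12.81 = 4.550 mol
mass = 4.550 × 126.80 = 576.9 g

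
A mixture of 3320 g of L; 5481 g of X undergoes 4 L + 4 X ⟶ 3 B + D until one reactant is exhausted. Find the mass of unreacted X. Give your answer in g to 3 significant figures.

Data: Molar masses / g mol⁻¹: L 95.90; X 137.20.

n(L) = 3320 / 95.90 = 34.62 mol
n(X) = 5481 / 137.20 = 39.95 mol
n/ν → L: 8.655, X: 9.988; L is limiting.
X consumed = (4/4) × 34.62 = 34.62 mol
X remaining = 39.95 − 34.62 = 5.330 mol
mass = 5.330 × 137.20 = 731.3 g

731 g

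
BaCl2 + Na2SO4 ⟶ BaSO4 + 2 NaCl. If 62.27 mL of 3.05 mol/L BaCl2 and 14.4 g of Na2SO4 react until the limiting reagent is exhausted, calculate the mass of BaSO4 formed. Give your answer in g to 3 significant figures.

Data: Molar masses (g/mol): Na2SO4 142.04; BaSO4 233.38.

23.7 g

n(BaCl2) = 3.05 × 62.27/1000 = 0.1899 mol
n(Na2SO4) = 14.40 / 142.04 = 0.1014 mol
n/ν → BaCl2: 0.1899, Na2SO4: 0.1014; Na2SO4 is limiting.
n(BaSO4) = (1/1) × 0.1014 = 0.1014 mol
mass = 0.1014 × 233.38 = 23.66 g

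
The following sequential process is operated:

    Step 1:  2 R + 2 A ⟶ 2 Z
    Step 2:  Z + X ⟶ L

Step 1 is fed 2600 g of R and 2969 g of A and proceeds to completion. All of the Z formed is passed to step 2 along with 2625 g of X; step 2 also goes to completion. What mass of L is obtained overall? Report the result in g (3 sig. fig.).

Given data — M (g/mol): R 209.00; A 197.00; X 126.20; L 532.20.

6620 g

Step 1:
n(R) = 2600 / 209.00 = 12.44 mol
n(A) = 2969 / 197.00 = 15.07 mol
n/ν → R: 6.220, A: 7.535; R is limiting.
n(Z) produced = (2/2) × 12.44 = 12.44 mol
Step 2:
n(Z) available = 12.44 mol
n(X) = 2625 / 126.20 = 20.80 mol
n/ν → Z: 12.44, X: 20.80; Z is limiting.
n(L) = (1/1) × 12.44 = 12.44 mol
mass = 12.44 × 532.20 = 6621 g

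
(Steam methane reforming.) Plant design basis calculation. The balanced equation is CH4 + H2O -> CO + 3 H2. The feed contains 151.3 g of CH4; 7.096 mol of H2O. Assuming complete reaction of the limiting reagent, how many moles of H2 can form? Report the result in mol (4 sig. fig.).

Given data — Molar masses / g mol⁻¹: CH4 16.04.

n(CH4) = 151.3 / 16.04 = 9.433 mol
n(H2O) = 7.096 mol
n/ν → CH4: 9.433, H2O: 7.096; H2O is limiting.
n(H2) = (3/1) × 7.096 = 21.29 mol

21.29 mol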